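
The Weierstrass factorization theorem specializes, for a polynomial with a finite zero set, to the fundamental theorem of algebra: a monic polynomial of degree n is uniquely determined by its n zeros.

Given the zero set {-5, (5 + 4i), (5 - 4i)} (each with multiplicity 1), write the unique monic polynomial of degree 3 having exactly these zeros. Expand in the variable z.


The polynomial is p(z) = ∏_{α ∈ S} (z − α), where S = {-5, (5 + 4i), (5 - 4i)}.
Expanding the product yields: p(z) = z^3 -5·z^2 -9·z + 205.
Note conjugate pairs combine to real quadratics: (z − (5+4i))(z − (5−4i)) = z² − 10z + 41.
The resulting polynomial has degree 3 and real coefficients as required.

p(z) = z^3 -5·z^2 -9·z + 205.


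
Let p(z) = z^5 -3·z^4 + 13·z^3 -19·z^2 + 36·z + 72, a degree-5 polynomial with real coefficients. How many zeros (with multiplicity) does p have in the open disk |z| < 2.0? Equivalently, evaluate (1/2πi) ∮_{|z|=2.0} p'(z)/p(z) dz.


The zeros of p are: (2 + 2i), (2 - 2i), -1, (0 + 3i), (0 - 3i).
Their magnitudes are: 2.828, 2.828, 1, 3, 3.
Zeros with |z| < R = 2.0: -1.
Count = 1.
By the argument principle, (1/2πi) ∮_{|z|=R} p'(z)/p(z) dz equals exactly this count.

Number of zeros inside |z| < 2.0: 1.


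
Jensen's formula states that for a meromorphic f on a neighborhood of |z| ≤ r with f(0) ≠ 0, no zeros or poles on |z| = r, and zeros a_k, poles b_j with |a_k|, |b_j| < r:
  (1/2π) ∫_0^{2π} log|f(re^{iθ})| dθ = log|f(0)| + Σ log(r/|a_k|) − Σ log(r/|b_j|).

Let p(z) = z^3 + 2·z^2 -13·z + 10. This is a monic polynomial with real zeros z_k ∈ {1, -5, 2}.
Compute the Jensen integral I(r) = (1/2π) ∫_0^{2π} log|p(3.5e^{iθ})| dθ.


Zeros: -5, 1, 2; r = 3.5.
Inside |z| < r: 1, 2. Outside (|z| ≥ r): -5.
p(0) = 10, so log|p(0)| = log(10) = 2.3026.
Apply Jensen: I(r) = log|p(0)| + Σ_k log(r/|z_k|), summed over zeros inside |z| < r.
  log(r/|z_k|) for z_k = 1: log(3.5/1) = 1.2528
  log(r/|z_k|) for z_k = 2: log(3.5/2) = 0.5596
  Outside zeros (-5) contribute nothing to the Jensen sum.
Sum over inside zeros: 1.8124.
I(r) = log|p(0)| + (inside sum) = 2.3026 + 1.8124 = 4.1150.
Note: since some zeros are outside |z| ≤ r, the simplified n·log(r) form does NOT apply — only the inside zeros contribute.

I(r) ≈ 4.1150.


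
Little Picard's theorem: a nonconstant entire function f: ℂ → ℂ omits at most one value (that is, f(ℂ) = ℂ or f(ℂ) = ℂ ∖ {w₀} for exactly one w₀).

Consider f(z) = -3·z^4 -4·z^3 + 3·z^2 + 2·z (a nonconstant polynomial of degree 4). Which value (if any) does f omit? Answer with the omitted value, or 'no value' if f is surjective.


Little Picard bounds the complement of f(ℂ) to at most one point.
For every w ∈ ℂ, the equation p(z) − w = 0 is a nonconstant polynomial in z and hence has at least one root by the fundamental theorem of algebra. So p is surjective onto ℂ, omitting no value.

Omitted value: no value.


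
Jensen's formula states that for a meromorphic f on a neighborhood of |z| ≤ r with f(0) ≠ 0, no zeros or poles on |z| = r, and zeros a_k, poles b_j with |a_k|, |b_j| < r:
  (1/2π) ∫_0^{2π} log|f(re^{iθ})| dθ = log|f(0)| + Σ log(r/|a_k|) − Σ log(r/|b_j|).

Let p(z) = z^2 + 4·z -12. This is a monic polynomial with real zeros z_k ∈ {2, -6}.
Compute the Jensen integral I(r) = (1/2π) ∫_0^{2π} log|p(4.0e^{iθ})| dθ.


Zeros: -6, 2; r = 4.0.
Inside |z| < r: 2. Outside (|z| ≥ r): -6.
p(0) = -12, so log|p(0)| = log(12) = 2.4849.
Apply Jensen: I(r) = log|p(0)| + Σ_k log(r/|z_k|), summed over zeros inside |z| < r.
  log(r/|z_k|) for z_k = 2: log(4.0/2) = 0.6931
  Outside zeros (-6) contribute nothing to the Jensen sum.
Sum over inside zeros: 0.6931.
I(r) = log|p(0)| + (inside sum) = 2.4849 + 0.6931 = 3.1781.
Note: since some zeros are outside |z| ≤ r, the simplified n·log(r) form does NOT apply — only the inside zeros contribute.

I(r) ≈ 3.1781.


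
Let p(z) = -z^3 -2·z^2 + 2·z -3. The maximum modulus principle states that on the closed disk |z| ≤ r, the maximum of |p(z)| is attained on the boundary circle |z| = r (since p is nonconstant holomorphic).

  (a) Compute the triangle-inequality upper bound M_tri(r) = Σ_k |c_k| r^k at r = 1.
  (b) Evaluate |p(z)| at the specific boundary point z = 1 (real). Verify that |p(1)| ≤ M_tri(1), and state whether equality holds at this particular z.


Coefficients: c_0 = -3, c_1 = 2, c_2 = -2, c_3 = -1. Radius r = 1.
Part (a). Triangle bound: M_tri(r) = Σ_k |c_k| r^k
  = |-3|·1^0 + |2|·1^1 + |-2|·1^2 + |-1|·1^3
  = 3 + 2 + 2 + 1 = 8.
This bounds M(r) := max_{|z|=r} |p(z)| from above; equality holds iff all terms c_k z^k can be made to align in phase at a single z on |z|=r.
Part (b). At z = 1 (real, on the circle |z| = r):
  p(1) = (-3)·1^0 + (2)·1^1 + (-2)·1^2 + (-1)·1^3 = -4.
  |p(1)| = 4.
Check: |p(1)| = 4 ≤ 8 = M_tri(1). ✓ Equality does not hold at z = 1 (the coefficients have mixed signs, so the terms do not all align in phase there).

M_tri(1) = 8; |p(1)| = 4; equality at z=1: no.


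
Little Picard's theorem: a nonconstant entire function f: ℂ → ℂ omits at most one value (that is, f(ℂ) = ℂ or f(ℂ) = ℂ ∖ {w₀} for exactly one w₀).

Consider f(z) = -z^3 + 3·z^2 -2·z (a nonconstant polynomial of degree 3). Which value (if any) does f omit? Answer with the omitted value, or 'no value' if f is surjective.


Little Picard bounds the complement of f(ℂ) to at most one point.
For every w ∈ ℂ, the equation p(z) − w = 0 is a nonconstant polynomial in z and hence has at least one root by the fundamental theorem of algebra. So p is surjective onto ℂ, omitting no value.

Omitted value: no value.


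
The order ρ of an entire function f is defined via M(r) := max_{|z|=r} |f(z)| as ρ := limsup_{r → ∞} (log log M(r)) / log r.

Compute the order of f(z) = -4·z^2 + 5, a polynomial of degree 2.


|f(z)| ≤ Σ|c_k|·r^k = O(r^2) as r → ∞. Polynomial growth is O(e^{r^ε}) for every ε > 0 (since r^2/e^{r^ε} → 0), so ρ ≤ ε for all ε > 0, i.e. ρ = 0. Every nonconstant polynomial has order 0.
Therefore ρ = 0.

Order ρ = 0.


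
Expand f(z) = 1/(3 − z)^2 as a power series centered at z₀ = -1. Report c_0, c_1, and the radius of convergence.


Let w = z − z₀, so z = z₀ + w.
Then 3 − z = 3 − (z₀ + w) = (3 − z₀) − w = 4 − w.
f(z) = 1/(4 − w)^2 = (1/(4)^2) · (1 − w/(4))^{−2}.
By the binomial series (1−u)^{−2} = Σ_{n≥0} C(n+1, 1) u^n for |u|<1, with u = w/(4):
  c_n = C(n+1, 1) / (4)^(n+2).
  c_0 = 1/(4)^2 = 1/16.
  c_1 = 2/(4)^3 = 1/32.
The series is valid for |w/d| < 1, i.e. |z − z₀| < |d|.
Radius of convergence: R = |3 − z₀| = |4| = 4 (distance from z₀ to the singularity z = 3).

c_0 = 1/16, c_1 = 1/32; R = 4.


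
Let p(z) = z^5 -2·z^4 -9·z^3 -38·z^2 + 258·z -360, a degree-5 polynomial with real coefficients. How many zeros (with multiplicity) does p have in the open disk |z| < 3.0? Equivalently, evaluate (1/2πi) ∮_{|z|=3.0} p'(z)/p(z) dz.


The zeros of p are: (-3 + 3i), (-3 - 3i), (2 + 1i), (2 - 1i), 4.
Their magnitudes are: 4.243, 4.243, 2.236, 2.236, 4.
Zeros with |z| < R = 3.0: (2 + 1i), (2 - 1i).
Count = 2.
By the argument principle, (1/2πi) ∮_{|z|=R} p'(z)/p(z) dz equals exactly this count.

Number of zeros inside |z| < 3.0: 2.


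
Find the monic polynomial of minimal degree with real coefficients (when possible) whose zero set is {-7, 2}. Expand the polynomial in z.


The polynomial is p(z) = ∏_{α ∈ S} (z − α), where S = {-7, 2}.
Expanding the product yields: p(z) = z^2 + 5·z -14.
The resulting polynomial has degree 2 and real coefficients as required.

p(z) = z^2 + 5·z -14.


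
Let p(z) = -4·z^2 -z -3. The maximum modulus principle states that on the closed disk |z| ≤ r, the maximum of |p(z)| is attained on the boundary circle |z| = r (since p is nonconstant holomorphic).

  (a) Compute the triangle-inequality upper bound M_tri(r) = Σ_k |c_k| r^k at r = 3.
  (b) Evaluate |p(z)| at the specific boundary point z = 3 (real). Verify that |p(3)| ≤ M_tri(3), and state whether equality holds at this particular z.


Coefficients: c_0 = -3, c_1 = -1, c_2 = -4. Radius r = 3.
Part (a). Triangle bound: M_tri(r) = Σ_k |c_k| r^k
  = |-3|·3^0 + |-1|·3^1 + |-4|·3^2
  = 3 + 3 + 36 = 42.
This bounds M(r) := max_{|z|=r} |p(z)| from above; equality holds iff all terms c_k z^k can be made to align in phase at a single z on |z|=r.
Part (b). At z = 3 (real, on the circle |z| = r):
  p(3) = (-3)·3^0 + (-1)·3^1 + (-4)·3^2 = -42.
  |p(3)| = 42.
Since all nonzero coefficients share the same sign, |p(3)| = 42 = M_tri(3); the triangle bound is attained at z = 3, so in fact M(r) = 42.

M_tri(3) = 42; |p(3)| = 42; equality at z=3: yes.


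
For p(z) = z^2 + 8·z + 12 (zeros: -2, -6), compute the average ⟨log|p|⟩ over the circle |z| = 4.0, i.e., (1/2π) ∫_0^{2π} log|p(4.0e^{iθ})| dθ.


Zeros: -6, -2; r = 4.0.
Inside |z| < r: -2. Outside (|z| ≥ r): -6.
p(0) = 12, so log|p(0)| = log(12) = 2.4849.
Apply Jensen: I(r) = log|p(0)| + Σ_k log(r/|z_k|), summed over zeros inside |z| < r.
  log(r/|z_k|) for z_k = -2: log(4.0/2) = 0.6931
  Outside zeros (-6) contribute nothing to the Jensen sum.
Sum over inside zeros: 0.6931.
I(r) = log|p(0)| + (inside sum) = 2.4849 + 0.6931 = 3.1781.
Note: since some zeros are outside |z| ≤ r, the simplified n·log(r) form does NOT apply — only the inside zeros contribute.

I(r) ≈ 3.1781.


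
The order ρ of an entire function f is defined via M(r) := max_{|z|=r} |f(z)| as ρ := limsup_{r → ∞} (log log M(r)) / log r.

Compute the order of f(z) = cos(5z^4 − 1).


Write cos(w) = (e^{iw} ± e^{−iw})/(2 or 2i), so |cos(w)| ≤ e^{|w|}. With w = 5z^4 − 1, |w| ≤ 5r^4 + 1 on |z|=r, giving M(r) ≤ e^{5r^4 + 1} and ρ ≤ 4. For the lower bound, choose z on |z|=r with 5z^4 purely imaginary of modulus 5r^4; then |cos(5z^4 − 1)| grows like e^{5r^4}/2, so ρ ≥ 4. Hence ρ = 4.
Therefore ρ = 4.

Order ρ = 4.


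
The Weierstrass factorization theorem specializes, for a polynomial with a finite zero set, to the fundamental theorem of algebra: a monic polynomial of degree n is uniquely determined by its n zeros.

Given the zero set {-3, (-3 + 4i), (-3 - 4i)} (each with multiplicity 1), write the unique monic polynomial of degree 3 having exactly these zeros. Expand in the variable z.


The polynomial is p(z) = ∏_{α ∈ S} (z − α), where S = {-3, (-3 + 4i), (-3 - 4i)}.
Expanding the product yields: p(z) = z^3 + 9·z^2 + 43·z + 75.
Note conjugate pairs combine to real quadratics: (z − (-3+4i))(z − (-3−4i)) = z² + 6z + 25.
The resulting polynomial has degree 3 and real coefficients as required.

p(z) = z^3 + 9·z^2 + 43·z + 75.


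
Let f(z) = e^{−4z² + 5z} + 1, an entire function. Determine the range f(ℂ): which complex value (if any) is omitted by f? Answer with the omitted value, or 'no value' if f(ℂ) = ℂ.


Little Picard bounds the complement of f(ℂ) to at most one point.
The exponent g(z) = −4z² + 5z is a nonconstant polynomial, hence surjective onto ℂ. So e^{g(z)} takes every value in {e^w : w ∈ ℂ} = ℂ ∖ {0}. Adding 1 shifts the range to ℂ ∖ {1}. f omits exactly 1.

Omitted value: 1.


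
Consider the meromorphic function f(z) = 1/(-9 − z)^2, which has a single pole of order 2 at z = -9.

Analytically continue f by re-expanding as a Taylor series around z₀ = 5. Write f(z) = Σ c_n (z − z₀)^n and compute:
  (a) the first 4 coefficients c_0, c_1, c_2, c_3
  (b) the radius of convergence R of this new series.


Let w = z − z₀, so z = z₀ + w.
Then -9 − z = -9 − (z₀ + w) = (-9 − z₀) − w = -14 − w.
f(z) = 1/(-14 − w)^2 = (1/(-14)^2) · (1 − w/(-14))^{−2}.
By the binomial series (1−u)^{−2} = Σ_{n≥0} C(n+1, 1) u^n for |u|<1, with u = w/(-14):
  c_n = C(n+1, 1) / (-14)^(n+2).
  c_0 = 1/(-14)^2 = 1/196.
  c_1 = 2/(-14)^3 = -1/1372.
  c_2 = 3/(-14)^4 = 3/38416.
  c_3 = 4/(-14)^5 = -1/134456.
The series is valid for |w/d| < 1, i.e. |z − z₀| < |d|.
Radius of convergence: R = |-9 − z₀| = |-14| = 14 (distance from z₀ to the singularity z = -9).

c_0 = 1/196, c_1 = -1/1372, c_2 = 3/38416, c_3 = -1/134456; R = 14.


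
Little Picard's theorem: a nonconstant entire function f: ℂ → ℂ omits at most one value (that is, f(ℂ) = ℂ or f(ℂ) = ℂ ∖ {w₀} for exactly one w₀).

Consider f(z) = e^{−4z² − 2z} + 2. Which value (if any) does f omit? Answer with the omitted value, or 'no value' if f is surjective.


Little Picard bounds the complement of f(ℂ) to at most one point.
The exponent g(z) = −4z² − 2z is a nonconstant polynomial, hence surjective onto ℂ. So e^{g(z)} takes every value in {e^w : w ∈ ℂ} = ℂ ∖ {0}. Adding 2 shifts the range to ℂ ∖ {2}. f omits exactly 2.

Omitted value: 2.


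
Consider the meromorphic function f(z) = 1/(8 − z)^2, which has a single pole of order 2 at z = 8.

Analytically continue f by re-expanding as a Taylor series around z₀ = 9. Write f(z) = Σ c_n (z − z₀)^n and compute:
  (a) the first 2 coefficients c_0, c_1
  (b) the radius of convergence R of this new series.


Let w = z − z₀, so z = z₀ + w.
Then 8 − z = 8 − (z₀ + w) = (8 − z₀) − w = -1 − w.
f(z) = 1/(-1 − w)^2 = (1/(-1)^2) · (1 − w/(-1))^{−2}.
By the binomial series (1−u)^{−2} = Σ_{n≥0} C(n+1, 1) u^n for |u|<1, with u = w/(-1):
  c_n = C(n+1, 1) / (-1)^(n+2).
  c_0 = 1/(-1)^2 = 1.
  c_1 = 2/(-1)^3 = -2.
The series is valid for |w/d| < 1, i.e. |z − z₀| < |d|.
Radius of convergence: R = |8 − z₀| = |-1| = 1 (distance from z₀ to the singularity z = 8).

c_0 = 1, c_1 = -2; R = 1.


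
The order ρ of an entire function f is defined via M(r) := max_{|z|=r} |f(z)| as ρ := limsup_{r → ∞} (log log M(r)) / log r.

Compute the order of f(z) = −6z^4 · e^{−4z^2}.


M(r) = max_{|z|=r} |-6|·|z|^4·|e^{−4z^2}| = 6·r^4 · e^{4r^2} (the factors attain their maxima compatibly on |z|=r). Then log M(r) = log 6 + 4·log r + 4r^2, dominated by the last term, so log log M(r) ~ 2·log r. The polynomial factor -6z^4 contributes only a log r term and does not affect the order. ρ = 2.
Therefore ρ = 2.

Order ρ = 2.


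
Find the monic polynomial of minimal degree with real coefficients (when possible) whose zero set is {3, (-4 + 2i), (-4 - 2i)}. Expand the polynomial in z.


The polynomial is p(z) = ∏_{α ∈ S} (z − α), where S = {3, (-4 + 2i), (-4 - 2i)}.
Expanding the product yields: p(z) = z^3 + 5·z^2 -4·z -60.
Note conjugate pairs combine to real quadratics: (z − (-4+2i))(z − (-4−2i)) = z² + 8z + 20.
The resulting polynomial has degree 3 and real coefficients as required.

p(z) = z^3 + 5·z^2 -4·z -60.


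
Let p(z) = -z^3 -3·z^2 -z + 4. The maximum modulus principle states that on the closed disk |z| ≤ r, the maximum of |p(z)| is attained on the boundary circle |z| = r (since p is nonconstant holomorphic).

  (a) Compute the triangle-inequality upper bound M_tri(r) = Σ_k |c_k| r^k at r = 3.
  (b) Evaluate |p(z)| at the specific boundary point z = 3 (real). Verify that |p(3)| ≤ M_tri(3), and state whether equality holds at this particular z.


Coefficients: c_0 = 4, c_1 = -1, c_2 = -3, c_3 = -1. Radius r = 3.
Part (a). Triangle bound: M_tri(r) = Σ_k |c_k| r^k
  = |4|·3^0 + |-1|·3^1 + |-3|·3^2 + |-1|·3^3
  = 4 + 3 + 27 + 27 = 61.
This bounds M(r) := max_{|z|=r} |p(z)| from above; equality holds iff all terms c_k z^k can be made to align in phase at a single z on |z|=r.
Part (b). At z = 3 (real, on the circle |z| = r):
  p(3) = (4)·3^0 + (-1)·3^1 + (-3)·3^2 + (-1)·3^3 = -53.
  |p(3)| = 53.
Check: |p(3)| = 53 ≤ 61 = M_tri(3). ✓ Equality does not hold at z = 3 (the coefficients have mixed signs, so the terms do not all align in phase there).

M_tri(3) = 61; |p(3)| = 53; equality at z=3: no.


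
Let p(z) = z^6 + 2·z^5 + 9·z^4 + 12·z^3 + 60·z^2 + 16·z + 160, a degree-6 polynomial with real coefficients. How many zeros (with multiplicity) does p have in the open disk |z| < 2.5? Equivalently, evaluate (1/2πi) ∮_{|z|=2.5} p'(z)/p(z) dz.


The zeros of p are: (1 + 2i), (1 - 2i), (-2 + 2i), (-2 - 2i), (0 + 2i), (0 - 2i).
Their magnitudes are: 2.236, 2.236, 2.828, 2.828, 2, 2.
Zeros with |z| < R = 2.5: (1 + 2i), (1 - 2i), (0 + 2i), (0 - 2i).
Count = 4.
By the argument principle, (1/2πi) ∮_{|z|=R} p'(z)/p(z) dz equals exactly this count.

Number of zeros inside |z| < 2.5: 4.


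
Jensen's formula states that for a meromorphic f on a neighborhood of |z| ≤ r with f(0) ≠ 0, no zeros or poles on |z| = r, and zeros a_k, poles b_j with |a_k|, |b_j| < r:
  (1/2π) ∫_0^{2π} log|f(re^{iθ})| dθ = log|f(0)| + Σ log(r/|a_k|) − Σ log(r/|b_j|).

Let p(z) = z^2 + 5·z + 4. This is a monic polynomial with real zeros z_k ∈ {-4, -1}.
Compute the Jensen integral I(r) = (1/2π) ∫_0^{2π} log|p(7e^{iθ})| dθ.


Zeros: -4, -1; r = 7.
Inside |z| < r: -4, -1. Outside (|z| ≥ r): ∅.
p(0) = 4, so log|p(0)| = log(4) = 1.3863.
Apply Jensen: I(r) = log|p(0)| + Σ_k log(r/|z_k|), summed over zeros inside |z| < r.
  log(r/|z_k|) for z_k = -4: log(7/4) = 0.5596
  log(r/|z_k|) for z_k = -1: log(7/1) = 1.9459
Sum over inside zeros: 2.5055.
I(r) = log|p(0)| + (inside sum) = 1.3863 + 2.5055 = 3.8918.
Closed form (all zeros inside, monic): I(r) = n·log(r) = 2·log(7) = 3.8918. ✓

I(r) ≈ 3.8918.


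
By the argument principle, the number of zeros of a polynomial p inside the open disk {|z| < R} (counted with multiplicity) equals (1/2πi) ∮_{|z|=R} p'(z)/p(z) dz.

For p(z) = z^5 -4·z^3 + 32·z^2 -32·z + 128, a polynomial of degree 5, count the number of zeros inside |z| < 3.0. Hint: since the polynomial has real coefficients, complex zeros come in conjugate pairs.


The zeros of p are: (2 + 2i), (2 - 2i), -4, (0 + 2i), (0 - 2i).
Their magnitudes are: 2.828, 2.828, 4, 2, 2.
Zeros with |z| < R = 3.0: (2 + 2i), (2 - 2i), (0 + 2i), (0 - 2i).
Count = 4.
By the argument principle, (1/2πi) ∮_{|z|=R} p'(z)/p(z) dz equals exactly this count.

Number of zeros inside |z| < 3.0: 4.


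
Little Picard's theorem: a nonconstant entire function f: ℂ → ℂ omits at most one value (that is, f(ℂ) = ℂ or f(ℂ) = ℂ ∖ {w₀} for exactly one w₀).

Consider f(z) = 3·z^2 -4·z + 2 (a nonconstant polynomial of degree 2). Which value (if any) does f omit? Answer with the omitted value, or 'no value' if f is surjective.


Little Picard bounds the complement of f(ℂ) to at most one point.
For every w ∈ ℂ, the equation p(z) − w = 0 is a nonconstant polynomial in z and hence has at least one root by the fundamental theorem of algebra. So p is surjective onto ℂ, omitting no value.

Omitted value: no value.


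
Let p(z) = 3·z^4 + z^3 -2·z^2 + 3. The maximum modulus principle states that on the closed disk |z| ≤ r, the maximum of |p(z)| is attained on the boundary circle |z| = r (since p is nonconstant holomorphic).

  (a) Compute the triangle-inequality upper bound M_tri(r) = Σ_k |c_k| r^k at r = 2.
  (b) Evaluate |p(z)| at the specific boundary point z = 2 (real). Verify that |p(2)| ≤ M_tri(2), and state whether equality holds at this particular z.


Coefficients: c_0 = 3, c_1 = 0, c_2 = -2, c_3 = 1, c_4 = 3. Radius r = 2.
Part (a). Triangle bound: M_tri(r) = Σ_k |c_k| r^k
  = |3|·2^0 + |0|·2^1 + |-2|·2^2 + |1|·2^3 + |3|·2^4
  = 3 + 0 + 8 + 8 + 48 = 67.
This bounds M(r) := max_{|z|=r} |p(z)| from above; equality holds iff all terms c_k z^k can be made to align in phase at a single z on |z|=r.
Part (b). At z = 2 (real, on the circle |z| = r):
  p(2) = (3)·2^0 + (0)·2^1 + (-2)·2^2 + (1)·2^3 + (3)·2^4 = 51.
  |p(2)| = 51.
Check: |p(2)| = 51 ≤ 67 = M_tri(2). ✓ Equality does not hold at z = 2 (the coefficients have mixed signs, so the terms do not all align in phase there).

M_tri(2) = 67; |p(2)| = 51; equality at z=2: no.


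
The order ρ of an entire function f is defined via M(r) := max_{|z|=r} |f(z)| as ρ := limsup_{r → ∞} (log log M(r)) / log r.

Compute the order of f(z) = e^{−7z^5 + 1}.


|e^{−7z^5 + 1}| = e^{Re(-7·z^5) + 1} ≤ e^{7|z|^5 + 1} = e^{7r^5 + 1} on |z| = r, so ρ ≤ 5. Choosing z on |z|=r so that -7·z^5 is real positive (always possible by picking arg z appropriately) gives |f(z)| = e^{7r^5 + 1}, matching the bound. The additive constant 1 does not affect log log M(r) ~ 5·log r. Hence ρ = 5.
Therefore ρ = 5.

Order ρ = 5.


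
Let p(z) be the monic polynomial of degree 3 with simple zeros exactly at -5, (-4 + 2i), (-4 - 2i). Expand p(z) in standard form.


The polynomial is p(z) = ∏_{α ∈ S} (z − α), where S = {-5, (-4 + 2i), (-4 - 2i)}.
Expanding the product yields: p(z) = z^3 + 13·z^2 + 60·z + 100.
Note conjugate pairs combine to real quadratics: (z − (-4+2i))(z − (-4−2i)) = z² + 8z + 20.
The resulting polynomial has degree 3 and real coefficients as required.

p(z) = z^3 + 13·z^2 + 60·z + 100.


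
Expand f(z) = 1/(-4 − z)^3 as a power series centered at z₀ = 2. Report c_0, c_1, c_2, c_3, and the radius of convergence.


Let w = z − z₀, so z = z₀ + w.
Then -4 − z = -4 − (z₀ + w) = (-4 − z₀) − w = -6 − w.
f(z) = 1/(-6 − w)^3 = (1/(-6)^3) · (1 − w/(-6))^{−3}.
By the binomial series (1−u)^{−3} = Σ_{n≥0} C(n+2, 2) u^n for |u|<1, with u = w/(-6):
  c_n = C(n+2, 2) / (-6)^(n+3).
  c_0 = 1/(-6)^3 = -1/216.
  c_1 = 3/(-6)^4 = 1/432.
  c_2 = 6/(-6)^5 = -1/1296.
  c_3 = 10/(-6)^6 = 5/23328.
The series is valid for |w/d| < 1, i.e. |z − z₀| < |d|.
Radius of convergence: R = |-4 − z₀| = |-6| = 6 (distance from z₀ to the singularity z = -4).

c_0 = -1/216, c_1 = 1/432, c_2 = -1/1296, c_3 = 5/23328; R = 6.


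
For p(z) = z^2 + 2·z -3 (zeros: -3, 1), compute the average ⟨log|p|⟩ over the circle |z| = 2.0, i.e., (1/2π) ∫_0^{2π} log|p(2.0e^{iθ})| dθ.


Zeros: -3, 1; r = 2.0.
Inside |z| < r: 1. Outside (|z| ≥ r): -3.
p(0) = -3, so log|p(0)| = log(3) = 1.0986.
Apply Jensen: I(r) = log|p(0)| + Σ_k log(r/|z_k|), summed over zeros inside |z| < r.
  log(r/|z_k|) for z_k = 1: log(2.0/1) = 0.6931
  Outside zeros (-3) contribute nothing to the Jensen sum.
Sum over inside zeros: 0.6931.
I(r) = log|p(0)| + (inside sum) = 1.0986 + 0.6931 = 1.7918.
Note: since some zeros are outside |z| ≤ r, the simplified n·log(r) form does NOT apply — only the inside zeros contribute.

I(r) ≈ 1.7918.


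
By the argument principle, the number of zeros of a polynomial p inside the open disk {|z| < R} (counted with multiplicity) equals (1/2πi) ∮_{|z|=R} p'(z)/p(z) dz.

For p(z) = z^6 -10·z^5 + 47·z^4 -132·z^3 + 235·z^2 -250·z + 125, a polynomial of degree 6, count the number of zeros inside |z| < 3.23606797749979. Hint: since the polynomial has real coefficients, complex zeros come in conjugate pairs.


The zeros of p are: (2 + 1i), (2 - 1i), (1 + 2i), (1 - 2i), (2 + 1i), (2 - 1i).
Their magnitudes are: 2.236, 2.236, 2.236, 2.236, 2.236, 2.236.
Zeros with |z| < R = 3.23606797749979: (2 + 1i), (2 - 1i), (1 + 2i), (1 - 2i), (2 + 1i), (2 - 1i).
Count = 6.
By the argument principle, (1/2πi) ∮_{|z|=R} p'(z)/p(z) dz equals exactly this count.

Number of zeros inside |z| < 3.23606797749979: 6.


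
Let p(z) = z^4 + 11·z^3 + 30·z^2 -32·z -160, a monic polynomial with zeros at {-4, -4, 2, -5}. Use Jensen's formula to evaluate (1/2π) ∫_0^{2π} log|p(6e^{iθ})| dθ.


Zeros: -5, -4, -4, 2; r = 6.
Inside |z| < r: -5, -4, -4, 2. Outside (|z| ≥ r): ∅.
p(0) = -160, so log|p(0)| = log(160) = 5.0752.
Apply Jensen: I(r) = log|p(0)| + Σ_k log(r/|z_k|), summed over zeros inside |z| < r.
  log(r/|z_k|) for z_k = -4: log(6/4) = 0.4055
  log(r/|z_k|) for z_k = -4: log(6/4) = 0.4055
  log(r/|z_k|) for z_k = 2: log(6/2) = 1.0986
  log(r/|z_k|) for z_k = -5: log(6/5) = 0.1823
Sum over inside zeros: 2.0919.
I(r) = log|p(0)| + (inside sum) = 5.0752 + 2.0919 = 7.1670.
Closed form (all zeros inside, monic): I(r) = n·log(r) = 4·log(6) = 7.1670. ✓

I(r) ≈ 7.1670.


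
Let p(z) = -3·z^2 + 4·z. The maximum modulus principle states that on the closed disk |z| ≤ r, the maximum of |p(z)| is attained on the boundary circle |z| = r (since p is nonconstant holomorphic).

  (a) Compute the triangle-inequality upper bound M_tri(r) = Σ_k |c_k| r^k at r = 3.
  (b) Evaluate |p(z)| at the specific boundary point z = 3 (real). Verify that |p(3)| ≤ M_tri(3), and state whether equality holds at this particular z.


Coefficients: c_0 = 0, c_1 = 4, c_2 = -3. Radius r = 3.
Part (a). Triangle bound: M_tri(r) = Σ_k |c_k| r^k
  = |0|·3^0 + |4|·3^1 + |-3|·3^2
  = 0 + 12 + 27 = 39.
This bounds M(r) := max_{|z|=r} |p(z)| from above; equality holds iff all terms c_k z^k can be made to align in phase at a single z on |z|=r.
Part (b). At z = 3 (real, on the circle |z| = r):
  p(3) = (0)·3^0 + (4)·3^1 + (-3)·3^2 = -15.
  |p(3)| = 15.
Check: |p(3)| = 15 ≤ 39 = M_tri(3). ✓ Equality does not hold at z = 3 (the coefficients have mixed signs, so the terms do not all align in phase there).

M_tri(3) = 39; |p(3)| = 15; equality at z=3: no.


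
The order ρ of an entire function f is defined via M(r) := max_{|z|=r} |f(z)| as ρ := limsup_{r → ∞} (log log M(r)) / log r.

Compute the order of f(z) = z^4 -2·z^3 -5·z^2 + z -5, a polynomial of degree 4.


|f(z)| ≤ Σ|c_k|·r^k = O(r^4) as r → ∞. Polynomial growth is O(e^{r^ε}) for every ε > 0 (since r^4/e^{r^ε} → 0), so ρ ≤ ε for all ε > 0, i.e. ρ = 0. Every nonconstant polynomial has order 0.
Therefore ρ = 0.

Order ρ = 0.


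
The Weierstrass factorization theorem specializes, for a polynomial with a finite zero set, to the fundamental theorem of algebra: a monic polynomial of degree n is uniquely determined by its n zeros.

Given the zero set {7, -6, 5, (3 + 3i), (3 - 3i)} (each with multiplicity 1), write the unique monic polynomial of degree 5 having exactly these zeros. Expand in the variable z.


The polynomial is p(z) = ∏_{α ∈ S} (z − α), where S = {7, -6, 5, (3 + 3i), (3 - 3i)}.
Expanding the product yields: p(z) = z^5 -12·z^4 + 17·z^3 + 324·z^2 -1926·z + 3780.
Note conjugate pairs combine to real quadratics: (z − (3+3i))(z − (3−3i)) = z² − 6z + 18.
The resulting polynomial has degree 5 and real coefficients as required.

p(z) = z^5 -12·z^4 + 17·z^3 + 324·z^2 -1926·z + 3780.


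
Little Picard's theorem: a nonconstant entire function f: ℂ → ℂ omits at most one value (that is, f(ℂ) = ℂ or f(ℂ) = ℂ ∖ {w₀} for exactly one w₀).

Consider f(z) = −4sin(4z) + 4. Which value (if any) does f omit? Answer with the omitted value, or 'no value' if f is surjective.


Little Picard bounds the complement of f(ℂ) to at most one point.
sin is entire and surjective onto ℂ: for every w ∈ ℂ, sin(ζ) = w has a solution ζ ∈ ℂ (e.g., via the complex inverse arcsin). With ζ = 4z this gives z = ζ/(4). Then -4·sin(4z) takes every value in -4·ℂ = ℂ, and adding 4 is a bijection of ℂ. So f is surjective and omits no value. (Note: only on the real line is sin bounded by [−1, 1].)

Omitted value: no value.


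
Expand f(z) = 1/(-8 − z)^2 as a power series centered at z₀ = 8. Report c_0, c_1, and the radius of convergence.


Let w = z − z₀, so z = z₀ + w.
Then -8 − z = -8 − (z₀ + w) = (-8 − z₀) − w = -16 − w.
f(z) = 1/(-16 − w)^2 = (1/(-16)^2) · (1 − w/(-16))^{−2}.
By the binomial series (1−u)^{−2} = Σ_{n≥0} C(n+1, 1) u^n for |u|<1, with u = w/(-16):
  c_n = C(n+1, 1) / (-16)^(n+2).
  c_0 = 1/(-16)^2 = 1/256.
  c_1 = 2/(-16)^3 = -1/2048.
The series is valid for |w/d| < 1, i.e. |z − z₀| < |d|.
Radius of convergence: R = |-8 − z₀| = |-16| = 16 (distance from z₀ to the singularity z = -8).

c_0 = 1/256, c_1 = -1/2048; R = 16.


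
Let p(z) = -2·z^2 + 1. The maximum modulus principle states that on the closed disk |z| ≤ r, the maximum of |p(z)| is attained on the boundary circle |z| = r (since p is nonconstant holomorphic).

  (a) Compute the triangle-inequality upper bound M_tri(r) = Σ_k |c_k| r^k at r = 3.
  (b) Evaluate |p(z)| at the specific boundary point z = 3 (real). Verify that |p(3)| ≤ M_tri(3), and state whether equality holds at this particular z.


Coefficients: c_0 = 1, c_1 = 0, c_2 = -2. Radius r = 3.
Part (a). Triangle bound: M_tri(r) = Σ_k |c_k| r^k
  = |1|·3^0 + |0|·3^1 + |-2|·3^2
  = 1 + 0 + 18 = 19.
This bounds M(r) := max_{|z|=r} |p(z)| from above; equality holds iff all terms c_k z^k can be made to align in phase at a single z on |z|=r.
Part (b). At z = 3 (real, on the circle |z| = r):
  p(3) = (1)·3^0 + (0)·3^1 + (-2)·3^2 = -17.
  |p(3)| = 17.
Check: |p(3)| = 17 ≤ 19 = M_tri(3). ✓ Equality does not hold at z = 3 (the coefficients have mixed signs, so the terms do not all align in phase there).

M_tri(3) = 19; |p(3)| = 17; equality at z=3: no.


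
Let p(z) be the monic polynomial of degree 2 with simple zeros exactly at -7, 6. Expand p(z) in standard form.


The polynomial is p(z) = ∏_{α ∈ S} (z − α), where S = {-7, 6}.
Expanding the product yields: p(z) = z^2 + z -42.
The resulting polynomial has degree 2 and real coefficients as required.

p(z) = z^2 + z -42.


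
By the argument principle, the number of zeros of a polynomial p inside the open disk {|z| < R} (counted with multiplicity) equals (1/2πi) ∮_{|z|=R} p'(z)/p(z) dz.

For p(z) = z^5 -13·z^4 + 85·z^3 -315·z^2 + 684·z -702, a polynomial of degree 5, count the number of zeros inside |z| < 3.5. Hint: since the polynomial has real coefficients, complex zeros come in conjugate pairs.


The zeros of p are: 3, (2 + 3i), (2 - 3i), (3 + 3i), (3 - 3i).
Their magnitudes are: 3, 3.606, 3.606, 4.243, 4.243.
Zeros with |z| < R = 3.5: 3.
Count = 1.
By the argument principle, (1/2πi) ∮_{|z|=R} p'(z)/p(z) dz equals exactly this count.

Number of zeros inside |z| < 3.5: 1.


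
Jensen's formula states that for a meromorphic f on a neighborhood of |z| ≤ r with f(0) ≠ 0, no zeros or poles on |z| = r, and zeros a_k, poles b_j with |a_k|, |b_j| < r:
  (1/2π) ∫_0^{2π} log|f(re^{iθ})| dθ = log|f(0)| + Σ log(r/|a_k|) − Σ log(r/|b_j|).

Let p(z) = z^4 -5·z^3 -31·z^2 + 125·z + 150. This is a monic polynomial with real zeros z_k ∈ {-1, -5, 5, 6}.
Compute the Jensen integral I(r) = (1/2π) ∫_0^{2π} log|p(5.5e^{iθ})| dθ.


Zeros: -5, -1, 5, 6; r = 5.5.
Inside |z| < r: -5, -1, 5. Outside (|z| ≥ r): 6.
p(0) = 150, so log|p(0)| = log(150) = 5.0106.
Apply Jensen: I(r) = log|p(0)| + Σ_k log(r/|z_k|), summed over zeros inside |z| < r.
  log(r/|z_k|) for z_k = -1: log(5.5/1) = 1.7047
  log(r/|z_k|) for z_k = -5: log(5.5/5) = 0.0953
  log(r/|z_k|) for z_k = 5: log(5.5/5) = 0.0953
  Outside zeros (6) contribute nothing to the Jensen sum.
Sum over inside zeros: 1.8954.
I(r) = log|p(0)| + (inside sum) = 5.0106 + 1.8954 = 6.9060.
Note: since some zeros are outside |z| ≤ r, the simplified n·log(r) form does NOT apply — only the inside zeros contribute.

I(r) ≈ 6.9060.


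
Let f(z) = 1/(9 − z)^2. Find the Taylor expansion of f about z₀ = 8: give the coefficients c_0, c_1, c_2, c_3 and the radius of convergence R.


Let w = z − z₀, so z = z₀ + w.
Then 9 − z = 9 − (z₀ + w) = (9 − z₀) − w = 1 − w.
f(z) = 1/(1 − w)^2 = (1/(1)^2) · (1 − w/(1))^{−2}.
By the binomial series (1−u)^{−2} = Σ_{n≥0} C(n+1, 1) u^n for |u|<1, with u = w/(1):
  c_n = C(n+1, 1) / (1)^(n+2).
  c_0 = 1/(1)^2 = 1.
  c_1 = 2/(1)^3 = 2.
  c_2 = 3/(1)^4 = 3.
  c_3 = 4/(1)^5 = 4.
The series is valid for |w/d| < 1, i.e. |z − z₀| < |d|.
Radius of convergence: R = |9 − z₀| = |1| = 1 (distance from z₀ to the singularity z = 9).

c_0 = 1, c_1 = 2, c_2 = 3, c_3 = 4; R = 1.


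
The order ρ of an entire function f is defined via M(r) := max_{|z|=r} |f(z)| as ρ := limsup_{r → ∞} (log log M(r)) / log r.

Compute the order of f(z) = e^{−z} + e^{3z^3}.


Each summand is entire of order 1 and 3 respectively (as in the single-exponential case). The order of a sum is at most the max of the orders, so ρ ≤ 3. For the lower bound: on |z|=r choose arg z so that 3z^3 is real positive; then |e^{3z^3}| = e^{3r^3} while |e^{-1z}| ≤ e^{1r^1} = o(e^{3r^3}). So |f| ≥ e^{3r^3}(1 − o(1)) and ρ ≥ 3. Hence ρ = max(1, 3) = 3.
Therefore ρ = 3.

Order ρ = 3.


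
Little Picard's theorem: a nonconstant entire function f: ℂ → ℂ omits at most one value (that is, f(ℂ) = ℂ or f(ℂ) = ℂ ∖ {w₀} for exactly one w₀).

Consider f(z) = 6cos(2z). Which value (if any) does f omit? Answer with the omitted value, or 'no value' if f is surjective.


Little Picard bounds the complement of f(ℂ) to at most one point.
cos is entire and surjective onto ℂ: for every w ∈ ℂ, cos(ζ) = w has a solution ζ ∈ ℂ (e.g., via the complex inverse arccos). With ζ = 2z this gives z = ζ/(2). Then 6·cos(2z) takes every value in 6·ℂ = ℂ, and adding 0 is a bijection of ℂ. So f is surjective and omits no value. (Note: only on the real line is cos bounded by [−1, 1].)

Omitted value: no value.


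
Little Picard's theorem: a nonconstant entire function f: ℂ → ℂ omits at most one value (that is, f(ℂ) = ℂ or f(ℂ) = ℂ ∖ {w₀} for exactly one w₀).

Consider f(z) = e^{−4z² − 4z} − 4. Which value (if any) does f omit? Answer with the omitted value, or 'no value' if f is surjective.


Little Picard bounds the complement of f(ℂ) to at most one point.
The exponent g(z) = −4z² − 4z is a nonconstant polynomial, hence surjective onto ℂ. So e^{g(z)} takes every value in {e^w : w ∈ ℂ} = ℂ ∖ {0}. Adding -4 shifts the range to ℂ ∖ {-4}. f omits exactly -4.

Omitted value: -4.


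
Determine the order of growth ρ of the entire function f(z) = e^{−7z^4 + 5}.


|e^{−7z^4 + 5}| = e^{Re(-7·z^4) + 5} ≤ e^{7|z|^4 + 5} = e^{7r^4 + 5} on |z| = r, so ρ ≤ 4. Choosing z on |z|=r so that -7·z^4 is real positive (always possible by picking arg z appropriately) gives |f(z)| = e^{7r^4 + 5}, matching the bound. The additive constant 5 does not affect log log M(r) ~ 4·log r. Hence ρ = 4.
Therefore ρ = 4.

Order ρ = 4.


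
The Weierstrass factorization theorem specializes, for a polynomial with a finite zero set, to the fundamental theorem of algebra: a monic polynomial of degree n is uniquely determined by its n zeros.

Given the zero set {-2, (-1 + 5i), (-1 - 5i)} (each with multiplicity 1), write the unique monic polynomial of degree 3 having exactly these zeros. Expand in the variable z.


The polynomial is p(z) = ∏_{α ∈ S} (z − α), where S = {-2, (-1 + 5i), (-1 - 5i)}.
Expanding the product yields: p(z) = z^3 + 4·z^2 + 30·z + 52.
Note conjugate pairs combine to real quadratics: (z − (-1+5i))(z − (-1−5i)) = z² + 2z + 26.
The resulting polynomial has degree 3 and real coefficients as required.

p(z) = z^3 + 4·z^2 + 30·z + 52.


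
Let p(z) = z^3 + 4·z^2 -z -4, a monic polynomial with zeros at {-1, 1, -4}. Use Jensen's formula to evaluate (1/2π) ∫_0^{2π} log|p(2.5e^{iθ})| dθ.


Zeros: -4, -1, 1; r = 2.5.
Inside |z| < r: -1, 1. Outside (|z| ≥ r): -4.
p(0) = -4, so log|p(0)| = log(4) = 1.3863.
Apply Jensen: I(r) = log|p(0)| + Σ_k log(r/|z_k|), summed over zeros inside |z| < r.
  log(r/|z_k|) for z_k = -1: log(2.5/1) = 0.9163
  log(r/|z_k|) for z_k = 1: log(2.5/1) = 0.9163
  Outside zeros (-4) contribute nothing to the Jensen sum.
Sum over inside zeros: 1.8326.
I(r) = log|p(0)| + (inside sum) = 1.3863 + 1.8326 = 3.2189.
Note: since some zeros are outside |z| ≤ r, the simplified n·log(r) form does NOT apply — only the inside zeros contribute.

I(r) ≈ 3.2189.


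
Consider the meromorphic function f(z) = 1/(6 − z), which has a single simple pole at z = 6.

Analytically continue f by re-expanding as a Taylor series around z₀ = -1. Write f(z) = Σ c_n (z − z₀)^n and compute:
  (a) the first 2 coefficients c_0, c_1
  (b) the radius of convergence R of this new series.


Let w = z − z₀, so z = z₀ + w.
Then 6 − z = 6 − (z₀ + w) = (6 − z₀) − w = 7 − w.
f(z) = 1/(7 − w) = (1/(7)) · 1/(1 − w/(7)) = Σ_{n≥0} w^n / (7)^(n+1).
So c_n = 1/(7)^(n+1):
  c_0 = 1/(7)^1 = 1/7.
  c_1 = 1/(7)^2 = 1/49.
The series is valid for |w/d| < 1, i.e. |z − z₀| < |d|.
Radius of convergence: R = |6 − z₀| = |7| = 7 (distance from z₀ to the singularity z = 6).

c_0 = 1/7, c_1 = 1/49; R = 7.


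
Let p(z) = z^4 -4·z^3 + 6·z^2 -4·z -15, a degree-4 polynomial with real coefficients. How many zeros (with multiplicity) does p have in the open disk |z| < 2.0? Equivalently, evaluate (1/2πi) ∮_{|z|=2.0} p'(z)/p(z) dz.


The zeros of p are: 3, -1, (1 + 2i), (1 - 2i).
Their magnitudes are: 3, 1, 2.236, 2.236.
Zeros with |z| < R = 2.0: -1.
Count = 1.
By the argument principle, (1/2πi) ∮_{|z|=R} p'(z)/p(z) dz equals exactly this count.

Number of zeros inside |z| < 2.0: 1.


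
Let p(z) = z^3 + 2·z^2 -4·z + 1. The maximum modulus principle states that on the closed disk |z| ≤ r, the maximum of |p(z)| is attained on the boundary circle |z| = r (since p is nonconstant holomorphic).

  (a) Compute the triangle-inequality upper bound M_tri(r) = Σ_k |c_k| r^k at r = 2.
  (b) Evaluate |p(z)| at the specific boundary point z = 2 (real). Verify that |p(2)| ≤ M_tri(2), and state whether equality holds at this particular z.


Coefficients: c_0 = 1, c_1 = -4, c_2 = 2, c_3 = 1. Radius r = 2.
Part (a). Triangle bound: M_tri(r) = Σ_k |c_k| r^k
  = |1|·2^0 + |-4|·2^1 + |2|·2^2 + |1|·2^3
  = 1 + 8 + 8 + 8 = 25.
This bounds M(r) := max_{|z|=r} |p(z)| from above; equality holds iff all terms c_k z^k can be made to align in phase at a single z on |z|=r.
Part (b). At z = 2 (real, on the circle |z| = r):
  p(2) = (1)·2^0 + (-4)·2^1 + (2)·2^2 + (1)·2^3 = 9.
  |p(2)| = 9.
Check: |p(2)| = 9 ≤ 25 = M_tri(2). ✓ Equality does not hold at z = 2 (the coefficients have mixed signs, so the terms do not all align in phase there).

M_tri(2) = 25; |p(2)| = 9; equality at z=2: no.


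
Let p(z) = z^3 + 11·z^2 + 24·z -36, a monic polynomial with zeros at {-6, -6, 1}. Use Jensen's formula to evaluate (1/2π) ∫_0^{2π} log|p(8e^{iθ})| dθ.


Zeros: -6, -6, 1; r = 8.
Inside |z| < r: -6, -6, 1. Outside (|z| ≥ r): ∅.
p(0) = -36, so log|p(0)| = log(36) = 3.5835.
Apply Jensen: I(r) = log|p(0)| + Σ_k log(r/|z_k|), summed over zeros inside |z| < r.
  log(r/|z_k|) for z_k = -6: log(8/6) = 0.2877
  log(r/|z_k|) for z_k = -6: log(8/6) = 0.2877
  log(r/|z_k|) for z_k = 1: log(8/1) = 2.0794
Sum over inside zeros: 2.6548.
I(r) = log|p(0)| + (inside sum) = 3.5835 + 2.6548 = 6.2383.
Closed form (all zeros inside, monic): I(r) = n·log(r) = 3·log(8) = 6.2383. ✓

I(r) ≈ 6.2383.


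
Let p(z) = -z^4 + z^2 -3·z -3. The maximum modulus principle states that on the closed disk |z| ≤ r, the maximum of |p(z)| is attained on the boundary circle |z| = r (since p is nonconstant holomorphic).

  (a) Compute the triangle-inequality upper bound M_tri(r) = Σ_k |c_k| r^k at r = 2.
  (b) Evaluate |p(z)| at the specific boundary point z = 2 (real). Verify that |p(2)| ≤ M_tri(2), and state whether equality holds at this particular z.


Coefficients: c_0 = -3, c_1 = -3, c_2 = 1, c_3 = 0, c_4 = -1. Radius r = 2.
Part (a). Triangle bound: M_tri(r) = Σ_k |c_k| r^k
  = |-3|·2^0 + |-3|·2^1 + |1|·2^2 + |0|·2^3 + |-1|·2^4
  = 3 + 6 + 4 + 0 + 16 = 29.
This bounds M(r) := max_{|z|=r} |p(z)| from above; equality holds iff all terms c_k z^k can be made to align in phase at a single z on |z|=r.
Part (b). At z = 2 (real, on the circle |z| = r):
  p(2) = (-3)·2^0 + (-3)·2^1 + (1)·2^2 + (0)·2^3 + (-1)·2^4 = -21.
  |p(2)| = 21.
Check: |p(2)| = 21 ≤ 29 = M_tri(2). ✓ Equality does not hold at z = 2 (the coefficients have mixed signs, so the terms do not all align in phase there).

M_tri(2) = 29; |p(2)| = 21; equality at z=2: no.


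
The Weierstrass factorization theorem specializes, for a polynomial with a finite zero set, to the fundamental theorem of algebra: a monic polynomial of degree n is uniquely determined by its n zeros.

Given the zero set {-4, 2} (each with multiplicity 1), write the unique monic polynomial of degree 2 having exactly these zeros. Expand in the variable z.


The polynomial is p(z) = ∏_{α ∈ S} (z − α), where S = {-4, 2}.
Expanding the product yields: p(z) = z^2 + 2·z -8.
The resulting polynomial has degree 2 and real coefficients as required.

p(z) = z^2 + 2·z -8.
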